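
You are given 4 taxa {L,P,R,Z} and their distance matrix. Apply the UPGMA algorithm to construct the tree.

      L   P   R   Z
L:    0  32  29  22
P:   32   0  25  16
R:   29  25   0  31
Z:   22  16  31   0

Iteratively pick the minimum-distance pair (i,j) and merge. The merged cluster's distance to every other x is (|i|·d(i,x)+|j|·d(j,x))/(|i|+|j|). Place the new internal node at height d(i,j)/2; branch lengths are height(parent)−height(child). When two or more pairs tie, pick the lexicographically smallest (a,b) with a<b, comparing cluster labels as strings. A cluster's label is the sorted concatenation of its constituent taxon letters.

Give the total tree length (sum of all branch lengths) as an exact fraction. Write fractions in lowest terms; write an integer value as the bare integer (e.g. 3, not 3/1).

299/6

iteration 1: select P,Z (d=16); attach at lengths (8, 8); label the merged cluster PZ
  updated: d(L,PZ)=27, d(PZ,R)=28
iteration 2: select L,PZ (d=27); attach at lengths (27/2, 11/2); label the merged cluster LPZ
  updated: d(LPZ,R)=85/3
iteration 3: select LPZ,R (d=85/3); attach at lengths (2/3, 85/6); label the merged cluster LPRZ
final tree: ((L:27/2,(P:8,Z:8):11/2):2/3,R:85/6)
total length: 299/6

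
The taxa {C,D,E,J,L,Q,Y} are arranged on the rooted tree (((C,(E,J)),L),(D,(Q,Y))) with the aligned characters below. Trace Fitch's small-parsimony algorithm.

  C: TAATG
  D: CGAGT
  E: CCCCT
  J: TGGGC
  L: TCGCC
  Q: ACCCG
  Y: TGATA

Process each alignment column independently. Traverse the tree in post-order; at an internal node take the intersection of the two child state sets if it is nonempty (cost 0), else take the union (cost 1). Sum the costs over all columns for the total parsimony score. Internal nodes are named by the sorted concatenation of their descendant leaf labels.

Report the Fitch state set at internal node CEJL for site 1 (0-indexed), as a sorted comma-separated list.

site 0, node EJ: E={C} ∪ J={T} → {C,T} (+1)
site 0, node CEJ: C={T} ∩ EJ={C,T} → {T} (+0)
site 0, node CEJL: CEJ={T} ∩ L={T} → {T} (+0)
site 0, node QY: Q={A} ∪ Y={T} → {A,T} (+1)
site 0, node DQY: D={C} ∪ QY={A,T} → {A,C,T} (+1)
site 0, node CDEJLQY: CEJL={T} ∩ DQY={A,C,T} → {T} (+0)
site 1, node EJ: E={C} ∪ J={G} → {C,G} (+1)
site 1, node CEJ: C={A} ∪ EJ={C,G} → {A,C,G} (+1)
site 1, node CEJL: CEJ={A,C,G} ∩ L={C} → {C} (+0)
site 1, node QY: Q={C} ∪ Y={G} → {C,G} (+1)
site 1, node DQY: D={G} ∩ QY={C,G} → {G} (+0)
site 1, node CDEJLQY: CEJL={C} ∪ DQY={G} → {C,G} (+1)
site 2, node EJ: E={C} ∪ J={G} → {C,G} (+1)
site 2, node CEJ: C={A} ∪ EJ={C,G} → {A,C,G} (+1)
site 2, node CEJL: CEJ={A,C,G} ∩ L={G} → {G} (+0)
site 2, node QY: Q={C} ∪ Y={A} → {A,C} (+1)
site 2, node DQY: D={A} ∩ QY={A,C} → {A} (+0)
site 2, node CDEJLQY: CEJL={G} ∪ DQY={A} → {A,G} (+1)
site 3, node EJ: E={C} ∪ J={G} → {C,G} (+1)
site 3, node CEJ: C={T} ∪ EJ={C,G} → {C,G,T} (+1)
site 3, node CEJL: CEJ={C,G,T} ∩ L={C} → {C} (+0)
site 3, node QY: Q={C} ∪ Y={T} → {C,T} (+1)
site 3, node DQY: D={G} ∪ QY={C,T} → {C,G,T} (+1)
site 3, node CDEJLQY: CEJL={C} ∩ DQY={C,G,T} → {C} (+0)
site 4, node EJ: E={T} ∪ J={C} → {C,T} (+1)
site 4, node CEJ: C={G} ∪ EJ={C,T} → {C,G,T} (+1)
site 4, node CEJL: CEJ={C,G,T} ∩ L={C} → {C} (+0)
site 4, node QY: Q={G} ∪ Y={A} → {A,G} (+1)
site 4, node DQY: D={T} ∪ QY={A,G} → {A,G,T} (+1)
site 4, node CDEJLQY: CEJL={C} ∪ DQY={A,G,T} → {A,C,G,T} (+1)
per-site changes: [3, 4, 4, 4, 5]; total = 20

C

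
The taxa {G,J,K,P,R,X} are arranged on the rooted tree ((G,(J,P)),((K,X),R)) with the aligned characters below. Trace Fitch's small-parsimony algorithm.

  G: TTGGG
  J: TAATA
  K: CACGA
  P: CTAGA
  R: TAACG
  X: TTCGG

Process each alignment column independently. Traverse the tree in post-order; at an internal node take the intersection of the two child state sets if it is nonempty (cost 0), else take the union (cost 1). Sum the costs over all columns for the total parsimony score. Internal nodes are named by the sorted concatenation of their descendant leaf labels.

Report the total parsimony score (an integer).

site 0, node JP: J={T} ∪ P={C} → {C,T} (+1)
site 0, node GJP: G={T} ∩ JP={C,T} → {T} (+0)
site 0, node KX: K={C} ∪ X={T} → {C,T} (+1)
site 0, node KRX: KX={C,T} ∩ R={T} → {T} (+0)
site 0, node GJKPRX: GJP={T} ∩ KRX={T} → {T} (+0)
site 1, node JP: J={A} ∪ P={T} → {A,T} (+1)
site 1, node GJP: G={T} ∩ JP={A,T} → {T} (+0)
site 1, node KX: K={A} ∪ X={T} → {A,T} (+1)
site 1, node KRX: KX={A,T} ∩ R={A} → {A} (+0)
site 1, node GJKPRX: GJP={T} ∪ KRX={A} → {A,T} (+1)
site 2, node JP: J={A} ∩ P={A} → {A} (+0)
site 2, node GJP: G={G} ∪ JP={A} → {A,G} (+1)
site 2, node KX: K={C} ∩ X={C} → {C} (+0)
site 2, node KRX: KX={C} ∪ R={A} → {A,C} (+1)
site 2, node GJKPRX: GJP={A,G} ∩ KRX={A,C} → {A} (+0)
site 3, node JP: J={T} ∪ P={G} → {G,T} (+1)
site 3, node GJP: G={G} ∩ JP={G,T} → {G} (+0)
site 3, node KX: K={G} ∩ X={G} → {G} (+0)
site 3, node KRX: KX={G} ∪ R={C} → {C,G} (+1)
site 3, node GJKPRX: GJP={G} ∩ KRX={C,G} → {G} (+0)
site 4, node JP: J={A} ∩ P={A} → {A} (+0)
site 4, node GJP: G={G} ∪ JP={A} → {A,G} (+1)
site 4, node KX: K={A} ∪ X={G} → {A,G} (+1)
site 4, node KRX: KX={A,G} ∩ R={G} → {G} (+0)
site 4, node GJKPRX: GJP={A,G} ∩ KRX={G} → {G} (+0)
per-site changes: [2, 3, 2, 2, 2]; total = 11

11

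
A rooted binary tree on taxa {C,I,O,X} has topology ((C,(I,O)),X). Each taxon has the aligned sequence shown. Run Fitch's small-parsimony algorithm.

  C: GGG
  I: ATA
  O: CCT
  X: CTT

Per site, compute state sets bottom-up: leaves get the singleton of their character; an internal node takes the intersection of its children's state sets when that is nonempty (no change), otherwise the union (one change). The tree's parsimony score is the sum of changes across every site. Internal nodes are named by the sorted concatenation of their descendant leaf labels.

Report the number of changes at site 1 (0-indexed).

[col 0] IO: children I:{A}, O:{C} ∪→ {A,C}; cost 1
[col 0] CIO: children C:{G}, IO:{A,C} ∪→ {A,C,G}; cost 1
[col 0] CIOX: children CIO:{A,C,G}, X:{C} ∩→ {C}; cost 0
[col 1] IO: children I:{T}, O:{C} ∪→ {C,T}; cost 1
[col 1] CIO: children C:{G}, IO:{C,T} ∪→ {C,G,T}; cost 1
[col 1] CIOX: children CIO:{C,G,T}, X:{T} ∩→ {T}; cost 0
[col 2] IO: children I:{A}, O:{T} ∪→ {A,T}; cost 1
[col 2] CIO: children C:{G}, IO:{A,T} ∪→ {A,G,T}; cost 1
[col 2] CIOX: children CIO:{A,G,T}, X:{T} ∩→ {T}; cost 0
per-site changes: [2, 2, 2]; total = 6

2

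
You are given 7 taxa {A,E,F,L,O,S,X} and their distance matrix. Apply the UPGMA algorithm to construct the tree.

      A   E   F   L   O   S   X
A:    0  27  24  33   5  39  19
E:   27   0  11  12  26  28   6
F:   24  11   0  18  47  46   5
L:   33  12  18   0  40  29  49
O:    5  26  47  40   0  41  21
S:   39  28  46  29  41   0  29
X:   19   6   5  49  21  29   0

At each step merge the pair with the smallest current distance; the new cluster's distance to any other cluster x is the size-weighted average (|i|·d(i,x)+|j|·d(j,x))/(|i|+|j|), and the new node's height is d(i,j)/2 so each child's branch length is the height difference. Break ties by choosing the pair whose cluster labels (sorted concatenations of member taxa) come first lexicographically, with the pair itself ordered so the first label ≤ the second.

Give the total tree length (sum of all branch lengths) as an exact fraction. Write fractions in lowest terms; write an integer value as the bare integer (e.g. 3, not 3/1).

iteration 1: select A,O (d=5); attach at lengths (5/2, 5/2); label the merged cluster AO
  updated: d(AO,E)=53/2, d(AO,F)=71/2, d(AO,L)=73/2, d(AO,S)=40, d(AO,X)=20
iteration 2: select F,X (d=5); attach at lengths (5/2, 5/2); label the merged cluster FX
  updated: d(AO,FX)=111/4, d(E,FX)=17/2, d(FX,L)=67/2, d(FX,S)=75/2
iteration 3: select E,FX (d=17/2); attach at lengths (17/4, 7/4); label the merged cluster EFX
  updated: d(AO,EFX)=82/3, d(EFX,L)=79/3, d(EFX,S)=103/3
iteration 4: select EFX,L (d=79/3); attach at lengths (107/12, 79/6); label the merged cluster EFLX
  updated: d(AO,EFLX)=237/8, d(EFLX,S)=33
iteration 5: select AO,EFLX (d=237/8); attach at lengths (197/16, 79/48); label the merged cluster AEFLOX
  updated: d(AEFLOX,S)=106/3
iteration 6: select AEFLOX,S (d=106/3); attach at lengths (137/48, 53/3); label the merged cluster AEFLOSX
final tree: (((A:5/2,O:5/2):197/16,((E:17/4,(F:5/2,X:5/2):7/4):107/12,L:79/6):79/48):137/48,S:53/3)
total length: 1161/16

1161/16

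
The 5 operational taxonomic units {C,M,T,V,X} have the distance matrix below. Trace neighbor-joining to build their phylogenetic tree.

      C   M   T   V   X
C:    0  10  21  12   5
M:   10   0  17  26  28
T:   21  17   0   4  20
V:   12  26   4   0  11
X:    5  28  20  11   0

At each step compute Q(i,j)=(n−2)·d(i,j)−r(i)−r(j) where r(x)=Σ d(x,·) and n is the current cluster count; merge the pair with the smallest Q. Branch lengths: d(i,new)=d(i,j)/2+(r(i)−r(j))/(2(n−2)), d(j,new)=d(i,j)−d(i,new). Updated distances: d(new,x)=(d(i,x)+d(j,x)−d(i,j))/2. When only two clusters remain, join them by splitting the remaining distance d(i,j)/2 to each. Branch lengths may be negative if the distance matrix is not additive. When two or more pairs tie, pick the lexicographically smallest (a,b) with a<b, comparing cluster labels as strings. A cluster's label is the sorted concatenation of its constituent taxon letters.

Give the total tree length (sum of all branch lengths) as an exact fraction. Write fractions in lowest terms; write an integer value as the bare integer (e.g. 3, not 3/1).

step 1: merge (T,V) at d=4, Q=-103; branch lengths T→7/2, V→1/2; new cluster TV
  updated: d(C,TV)=29/2, d(M,TV)=39/2, d(TV,X)=27/2
step 2: merge (C,M) at d=10, Q=-67; branch lengths C→-2, M→12; new cluster CM
  updated: d(CM,TV)=12, d(CM,X)=23/2
step 3: merge (CM,TV) at d=12, Q=-37; branch lengths CM→5, TV→7; new cluster CMTV
  updated: d(CMTV,X)=13/2
step 4: merge (CMTV,X) at d=13/2; branch lengths CMTV→13/4, X→13/4; new cluster CMTVX
final tree: (((C:-2,M:12):5,(T:7/2,V:1/2):7):13/4,X:13/4)
total length: 65/2

65/2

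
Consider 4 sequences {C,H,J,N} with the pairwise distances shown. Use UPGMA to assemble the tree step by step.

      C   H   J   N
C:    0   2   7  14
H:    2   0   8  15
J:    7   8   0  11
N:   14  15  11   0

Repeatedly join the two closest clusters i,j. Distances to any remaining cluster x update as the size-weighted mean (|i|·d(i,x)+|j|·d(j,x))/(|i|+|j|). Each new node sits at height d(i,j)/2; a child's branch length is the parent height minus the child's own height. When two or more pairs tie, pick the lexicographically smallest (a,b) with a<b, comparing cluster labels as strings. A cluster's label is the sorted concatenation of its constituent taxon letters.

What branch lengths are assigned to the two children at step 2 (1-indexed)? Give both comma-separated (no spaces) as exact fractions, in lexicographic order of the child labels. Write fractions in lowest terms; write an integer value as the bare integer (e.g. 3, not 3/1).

1. join C+H (d=2) ⇒ CH; edges |C|=1, |H|=1
  updated: d(CH,J)=15/2, d(CH,N)=29/2
2. join CH+J (d=15/2) ⇒ CHJ; edges |CH|=11/4, |J|=15/4
  updated: d(CHJ,N)=40/3
3. join CHJ+N (d=40/3) ⇒ CHJN; edges |CHJ|=35/12, |N|=20/3
final tree: (((C:1,H:1):11/4,J:15/4):35/12,N:20/3)
total length: 217/12

11/4,15/4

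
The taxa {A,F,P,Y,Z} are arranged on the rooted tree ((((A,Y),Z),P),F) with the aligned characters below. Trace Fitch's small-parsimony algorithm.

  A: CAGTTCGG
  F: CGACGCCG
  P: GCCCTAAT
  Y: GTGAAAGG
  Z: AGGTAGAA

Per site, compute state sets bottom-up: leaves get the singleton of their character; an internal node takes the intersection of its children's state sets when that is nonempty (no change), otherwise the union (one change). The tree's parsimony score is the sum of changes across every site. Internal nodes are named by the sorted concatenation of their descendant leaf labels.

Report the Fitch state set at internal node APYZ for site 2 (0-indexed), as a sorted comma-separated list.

C,G

[col 0] AY: children A:{C}, Y:{G} ∪→ {C,G}; cost 1
[col 0] AYZ: children AY:{C,G}, Z:{A} ∪→ {A,C,G}; cost 1
[col 0] APYZ: children AYZ:{A,C,G}, P:{G} ∩→ {G}; cost 0
[col 0] AFPYZ: children APYZ:{G}, F:{C} ∪→ {C,G}; cost 1
[col 1] AY: children A:{A}, Y:{T} ∪→ {A,T}; cost 1
[col 1] AYZ: children AY:{A,T}, Z:{G} ∪→ {A,G,T}; cost 1
[col 1] APYZ: children AYZ:{A,G,T}, P:{C} ∪→ {A,C,G,T}; cost 1
[col 1] AFPYZ: children APYZ:{A,C,G,T}, F:{G} ∩→ {G}; cost 0
[col 2] AY: children A:{G}, Y:{G} ∩→ {G}; cost 0
[col 2] AYZ: children AY:{G}, Z:{G} ∩→ {G}; cost 0
[col 2] APYZ: children AYZ:{G}, P:{C} ∪→ {C,G}; cost 1
[col 2] AFPYZ: children APYZ:{C,G}, F:{A} ∪→ {A,C,G}; cost 1
[col 3] AY: children A:{T}, Y:{A} ∪→ {A,T}; cost 1
[col 3] AYZ: children AY:{A,T}, Z:{T} ∩→ {T}; cost 0
[col 3] APYZ: children AYZ:{T}, P:{C} ∪→ {C,T}; cost 1
[col 3] AFPYZ: children APYZ:{C,T}, F:{C} ∩→ {C}; cost 0
[col 4] AY: children A:{T}, Y:{A} ∪→ {A,T}; cost 1
[col 4] AYZ: children AY:{A,T}, Z:{A} ∩→ {A}; cost 0
[col 4] APYZ: children AYZ:{A}, P:{T} ∪→ {A,T}; cost 1
[col 4] AFPYZ: children APYZ:{A,T}, F:{G} ∪→ {A,G,T}; cost 1
[col 5] AY: children A:{C}, Y:{A} ∪→ {A,C}; cost 1
[col 5] AYZ: children AY:{A,C}, Z:{G} ∪→ {A,C,G}; cost 1
[col 5] APYZ: children AYZ:{A,C,G}, P:{A} ∩→ {A}; cost 0
[col 5] AFPYZ: children APYZ:{A}, F:{C} ∪→ {A,C}; cost 1
[col 6] AY: children A:{G}, Y:{G} ∩→ {G}; cost 0
[col 6] AYZ: children AY:{G}, Z:{A} ∪→ {A,G}; cost 1
[col 6] APYZ: children AYZ:{A,G}, P:{A} ∩→ {A}; cost 0
[col 6] AFPYZ: children APYZ:{A}, F:{C} ∪→ {A,C}; cost 1
[col 7] AY: children A:{G}, Y:{G} ∩→ {G}; cost 0
[col 7] AYZ: children AY:{G}, Z:{A} ∪→ {A,G}; cost 1
[col 7] APYZ: children AYZ:{A,G}, P:{T} ∪→ {A,G,T}; cost 1
[col 7] AFPYZ: children APYZ:{A,G,T}, F:{G} ∩→ {G}; cost 0
per-site changes: [3, 3, 2, 2, 3, 3, 2, 2]; total = 20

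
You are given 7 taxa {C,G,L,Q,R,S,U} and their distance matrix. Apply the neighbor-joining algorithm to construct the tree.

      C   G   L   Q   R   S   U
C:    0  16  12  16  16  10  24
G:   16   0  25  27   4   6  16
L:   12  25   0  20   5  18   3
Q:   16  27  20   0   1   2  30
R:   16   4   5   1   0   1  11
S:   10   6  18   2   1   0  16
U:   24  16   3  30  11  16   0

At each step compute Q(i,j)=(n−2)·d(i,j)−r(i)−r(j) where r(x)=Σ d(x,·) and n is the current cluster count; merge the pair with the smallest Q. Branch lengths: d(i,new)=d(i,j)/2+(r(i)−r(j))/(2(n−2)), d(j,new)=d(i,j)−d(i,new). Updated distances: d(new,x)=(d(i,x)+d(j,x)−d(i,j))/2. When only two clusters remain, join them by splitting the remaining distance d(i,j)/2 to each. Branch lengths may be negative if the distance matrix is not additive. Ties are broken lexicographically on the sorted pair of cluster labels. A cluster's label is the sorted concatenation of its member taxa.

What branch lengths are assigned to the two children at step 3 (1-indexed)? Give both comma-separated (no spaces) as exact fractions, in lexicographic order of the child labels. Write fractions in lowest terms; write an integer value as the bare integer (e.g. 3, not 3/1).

1. join L+U (d=3, Q=-168) ⇒ LU; edges |L|=-1/5, |U|=16/5
  updated: d(C,LU)=33/2, d(G,LU)=19, d(LU,Q)=47/2, d(LU,R)=13/2, d(LU,S)=31/2
2. join Q+S (d=2, Q=-96) ⇒ QS; edges |Q|=43/8, |S|=-27/8
  updated: d(C,QS)=12, d(G,QS)=31/2, d(LU,QS)=37/2, d(QS,R)=0
3. join QS+R (d=0, Q=-145/2) ⇒ QRS; edges |QS|=13/4, |R|=-13/4
  updated: d(C,QRS)=14, d(G,QRS)=39/4, d(LU,QRS)=25/2
4. join C+LU (d=33/2, Q=-123/2) ⇒ CLU; edges |C|=63/8, |LU|=69/8
  updated: d(CLU,G)=37/4, d(CLU,QRS)=5
5. join CLU+G (d=37/4, Q=-24) ⇒ CGLU; edges |CLU|=9/4, |G|=7
  updated: d(CGLU,QRS)=11/4
6. join CGLU+QRS (d=11/4) ⇒ CGLQRSU; edges |CGLU|=11/8, |QRS|=11/8
final tree: (((C:63/8,(L:-1/5,U:16/5):69/8):9/4,G:7):11/8,((Q:43/8,S:-27/8):13/4,R:-13/4):11/8)
total length: 67/2

13/4,-13/4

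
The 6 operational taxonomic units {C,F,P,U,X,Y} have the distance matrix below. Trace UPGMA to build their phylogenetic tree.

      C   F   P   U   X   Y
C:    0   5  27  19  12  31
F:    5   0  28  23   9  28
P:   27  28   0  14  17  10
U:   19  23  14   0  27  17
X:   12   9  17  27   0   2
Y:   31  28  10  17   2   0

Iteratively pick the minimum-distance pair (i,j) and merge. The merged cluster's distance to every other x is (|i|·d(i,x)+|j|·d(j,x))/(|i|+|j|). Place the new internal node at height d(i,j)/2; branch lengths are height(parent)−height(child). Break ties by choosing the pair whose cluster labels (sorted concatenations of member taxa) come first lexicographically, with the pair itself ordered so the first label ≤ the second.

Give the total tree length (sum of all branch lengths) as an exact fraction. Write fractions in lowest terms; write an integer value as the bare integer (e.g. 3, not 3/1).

1009/24

1. join X+Y (d=2) ⇒ XY; edges |X|=1, |Y|=1
  updated: d(C,XY)=43/2, d(F,XY)=37/2, d(P,XY)=27/2, d(U,XY)=22
2. join C+F (d=5) ⇒ CF; edges |C|=5/2, |F|=5/2
  updated: d(CF,P)=55/2, d(CF,U)=21, d(CF,XY)=20
3. join P+XY (d=27/2) ⇒ PXY; edges |P|=27/4, |XY|=23/4
  updated: d(CF,PXY)=45/2, d(PXY,U)=58/3
4. join PXY+U (d=58/3) ⇒ PUXY; edges |PXY|=35/12, |U|=29/3
  updated: d(CF,PUXY)=177/8
5. join CF+PUXY (d=177/8) ⇒ CFPUXY; edges |CF|=137/16, |PUXY|=67/48
final tree: ((C:5/2,F:5/2):137/16,((P:27/4,(X:1,Y:1):23/4):35/12,U:29/3):67/48)
total length: 1009/24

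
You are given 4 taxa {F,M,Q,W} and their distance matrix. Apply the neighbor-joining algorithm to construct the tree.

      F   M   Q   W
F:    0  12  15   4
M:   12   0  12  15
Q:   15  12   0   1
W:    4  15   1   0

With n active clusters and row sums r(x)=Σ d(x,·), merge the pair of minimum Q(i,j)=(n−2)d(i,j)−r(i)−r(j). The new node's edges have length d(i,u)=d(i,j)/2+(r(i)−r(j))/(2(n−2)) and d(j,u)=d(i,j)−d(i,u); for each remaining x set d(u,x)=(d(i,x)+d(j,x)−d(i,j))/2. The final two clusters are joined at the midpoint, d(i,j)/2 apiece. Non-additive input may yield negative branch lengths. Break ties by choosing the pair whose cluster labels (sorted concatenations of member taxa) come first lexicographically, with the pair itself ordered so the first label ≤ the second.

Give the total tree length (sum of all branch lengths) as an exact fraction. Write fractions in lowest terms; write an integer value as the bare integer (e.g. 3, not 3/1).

iteration 1: select F,M (d=12, Q=-46); attach at lengths (4, 8); label the merged cluster FM
  updated: d(FM,Q)=15/2, d(FM,W)=7/2
iteration 2: select FM,Q (d=15/2, Q=-12); attach at lengths (5, 5/2); label the merged cluster FMQ
  updated: d(FMQ,W)=-3/2
iteration 3: select FMQ,W (d=-3/2); attach at lengths (-3/4, -3/4); label the merged cluster FMQW
final tree: (((F:4,M:8):5,Q:5/2):-3/4,W:-3/4)
total length: 18

18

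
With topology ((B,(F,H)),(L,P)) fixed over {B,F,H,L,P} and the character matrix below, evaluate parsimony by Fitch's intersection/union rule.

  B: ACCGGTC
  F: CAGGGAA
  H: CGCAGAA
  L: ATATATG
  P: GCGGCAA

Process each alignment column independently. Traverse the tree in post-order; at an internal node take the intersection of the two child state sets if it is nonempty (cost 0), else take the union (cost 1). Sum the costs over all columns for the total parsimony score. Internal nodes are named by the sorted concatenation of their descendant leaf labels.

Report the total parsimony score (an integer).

[col 0] FH: children F:{C}, H:{C} ∩→ {C}; cost 0
[col 0] BFH: children B:{A}, FH:{C} ∪→ {A,C}; cost 1
[col 0] LP: children L:{A}, P:{G} ∪→ {A,G}; cost 1
[col 0] BFHLP: children BFH:{A,C}, LP:{A,G} ∩→ {A}; cost 0
[col 1] FH: children F:{A}, H:{G} ∪→ {A,G}; cost 1
[col 1] BFH: children B:{C}, FH:{A,G} ∪→ {A,C,G}; cost 1
[col 1] LP: children L:{T}, P:{C} ∪→ {C,T}; cost 1
[col 1] BFHLP: children BFH:{A,C,G}, LP:{C,T} ∩→ {C}; cost 0
[col 2] FH: children F:{G}, H:{C} ∪→ {C,G}; cost 1
[col 2] BFH: children B:{C}, FH:{C,G} ∩→ {C}; cost 0
[col 2] LP: children L:{A}, P:{G} ∪→ {A,G}; cost 1
[col 2] BFHLP: children BFH:{C}, LP:{A,G} ∪→ {A,C,G}; cost 1
[col 3] FH: children F:{G}, H:{A} ∪→ {A,G}; cost 1
[col 3] BFH: children B:{G}, FH:{A,G} ∩→ {G}; cost 0
[col 3] LP: children L:{T}, P:{G} ∪→ {G,T}; cost 1
[col 3] BFHLP: children BFH:{G}, LP:{G,T} ∩→ {G}; cost 0
[col 4] FH: children F:{G}, H:{G} ∩→ {G}; cost 0
[col 4] BFH: children B:{G}, FH:{G} ∩→ {G}; cost 0
[col 4] LP: children L:{A}, P:{C} ∪→ {A,C}; cost 1
[col 4] BFHLP: children BFH:{G}, LP:{A,C} ∪→ {A,C,G}; cost 1
[col 5] FH: children F:{A}, H:{A} ∩→ {A}; cost 0
[col 5] BFH: children B:{T}, FH:{A} ∪→ {A,T}; cost 1
[col 5] LP: children L:{T}, P:{A} ∪→ {A,T}; cost 1
[col 5] BFHLP: children BFH:{A,T}, LP:{A,T} ∩→ {A,T}; cost 0
[col 6] FH: children F:{A}, H:{A} ∩→ {A}; cost 0
[col 6] BFH: children B:{C}, FH:{A} ∪→ {A,C}; cost 1
[col 6] LP: children L:{G}, P:{A} ∪→ {A,G}; cost 1
[col 6] BFHLP: children BFH:{A,C}, LP:{A,G} ∩→ {A}; cost 0
per-site changes: [2, 3, 3, 2, 2, 2, 2]; total = 16

16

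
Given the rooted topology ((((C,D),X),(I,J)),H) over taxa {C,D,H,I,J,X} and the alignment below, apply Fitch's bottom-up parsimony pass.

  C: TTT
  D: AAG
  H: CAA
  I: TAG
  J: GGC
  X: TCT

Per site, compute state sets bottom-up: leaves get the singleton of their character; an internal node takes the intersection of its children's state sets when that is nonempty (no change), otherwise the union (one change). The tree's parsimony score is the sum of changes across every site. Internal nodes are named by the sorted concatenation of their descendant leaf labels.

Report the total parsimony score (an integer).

10

[col 0] CD: children C:{T}, D:{A} ∪→ {A,T}; cost 1
[col 0] CDX: children CD:{A,T}, X:{T} ∩→ {T}; cost 0
[col 0] IJ: children I:{T}, J:{G} ∪→ {G,T}; cost 1
[col 0] CDIJX: children CDX:{T}, IJ:{G,T} ∩→ {T}; cost 0
[col 0] CDHIJX: children CDIJX:{T}, H:{C} ∪→ {C,T}; cost 1
[col 1] CD: children C:{T}, D:{A} ∪→ {A,T}; cost 1
[col 1] CDX: children CD:{A,T}, X:{C} ∪→ {A,C,T}; cost 1
[col 1] IJ: children I:{A}, J:{G} ∪→ {A,G}; cost 1
[col 1] CDIJX: children CDX:{A,C,T}, IJ:{A,G} ∩→ {A}; cost 0
[col 1] CDHIJX: children CDIJX:{A}, H:{A} ∩→ {A}; cost 0
[col 2] CD: children C:{T}, D:{G} ∪→ {G,T}; cost 1
[col 2] CDX: children CD:{G,T}, X:{T} ∩→ {T}; cost 0
[col 2] IJ: children I:{G}, J:{C} ∪→ {C,G}; cost 1
[col 2] CDIJX: children CDX:{T}, IJ:{C,G} ∪→ {C,G,T}; cost 1
[col 2] CDHIJX: children CDIJX:{C,G,T}, H:{A} ∪→ {A,C,G,T}; cost 1
per-site changes: [3, 3, 4]; total = 10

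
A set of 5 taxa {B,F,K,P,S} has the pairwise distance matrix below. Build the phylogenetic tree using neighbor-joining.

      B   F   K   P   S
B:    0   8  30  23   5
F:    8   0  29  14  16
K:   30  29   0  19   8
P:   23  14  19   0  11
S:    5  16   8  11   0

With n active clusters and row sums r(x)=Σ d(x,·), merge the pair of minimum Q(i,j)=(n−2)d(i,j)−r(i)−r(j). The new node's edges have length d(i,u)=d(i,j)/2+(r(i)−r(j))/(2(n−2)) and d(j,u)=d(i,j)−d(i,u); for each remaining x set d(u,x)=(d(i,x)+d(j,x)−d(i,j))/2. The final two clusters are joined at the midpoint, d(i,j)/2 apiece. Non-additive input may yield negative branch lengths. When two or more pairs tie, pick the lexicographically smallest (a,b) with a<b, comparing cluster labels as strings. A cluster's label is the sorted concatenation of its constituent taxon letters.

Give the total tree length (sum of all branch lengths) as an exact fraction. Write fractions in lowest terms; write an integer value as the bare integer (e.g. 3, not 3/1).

step 1: merge (B,F) at d=8, Q=-109; branch lengths B→23/6, F→25/6; new cluster BF
  updated: d(BF,K)=51/2, d(BF,P)=29/2, d(BF,S)=13/2
step 2: merge (BF,P) at d=29/2, Q=-62; branch lengths BF→31/4, P→27/4; new cluster BFP
  updated: d(BFP,K)=15, d(BFP,S)=3/2
step 3: merge (BFP,K) at d=15, Q=-49/2; branch lengths BFP→17/4, K→43/4; new cluster BFKP
  updated: d(BFKP,S)=-11/4
step 4: merge (BFKP,S) at d=-11/4; branch lengths BFKP→-11/8, S→-11/8; new cluster BFKPS
final tree: ((((B:23/6,F:25/6):31/4,P:27/4):17/4,K:43/4):-11/8,S:-11/8)
total length: 139/4

139/4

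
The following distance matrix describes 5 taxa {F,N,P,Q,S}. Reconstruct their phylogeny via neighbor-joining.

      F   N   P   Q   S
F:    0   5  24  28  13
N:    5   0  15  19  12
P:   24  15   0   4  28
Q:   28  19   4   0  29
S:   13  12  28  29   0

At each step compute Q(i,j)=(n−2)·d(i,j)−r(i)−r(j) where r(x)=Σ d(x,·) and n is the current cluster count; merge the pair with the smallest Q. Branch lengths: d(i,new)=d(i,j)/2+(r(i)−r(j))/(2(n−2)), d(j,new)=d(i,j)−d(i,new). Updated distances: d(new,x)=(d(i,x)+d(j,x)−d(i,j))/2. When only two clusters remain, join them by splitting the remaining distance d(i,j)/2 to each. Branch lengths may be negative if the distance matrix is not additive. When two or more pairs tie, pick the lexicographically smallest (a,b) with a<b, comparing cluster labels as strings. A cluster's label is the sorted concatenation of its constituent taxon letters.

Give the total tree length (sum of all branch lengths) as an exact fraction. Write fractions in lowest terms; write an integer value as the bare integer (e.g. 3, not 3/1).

1. join P+Q (d=4, Q=-139) ⇒ PQ; edges |P|=1/2, |Q|=7/2
  updated: d(F,PQ)=24, d(N,PQ)=15, d(PQ,S)=53/2
2. join F+S (d=13, Q=-135/2) ⇒ FS; edges |F|=33/8, |S|=71/8
  updated: d(FS,N)=2, d(FS,PQ)=75/4
3. join FS+N (d=2, Q=-143/4) ⇒ FNS; edges |FS|=23/8, |N|=-7/8
  updated: d(FNS,PQ)=127/8
4. join FNS+PQ (d=127/8) ⇒ FNPQS; edges |FNS|=127/16, |PQ|=127/16
final tree: (((F:33/8,S:71/8):23/8,N:-7/8):127/16,(P:1/2,Q:7/2):127/16)
total length: 279/8

279/8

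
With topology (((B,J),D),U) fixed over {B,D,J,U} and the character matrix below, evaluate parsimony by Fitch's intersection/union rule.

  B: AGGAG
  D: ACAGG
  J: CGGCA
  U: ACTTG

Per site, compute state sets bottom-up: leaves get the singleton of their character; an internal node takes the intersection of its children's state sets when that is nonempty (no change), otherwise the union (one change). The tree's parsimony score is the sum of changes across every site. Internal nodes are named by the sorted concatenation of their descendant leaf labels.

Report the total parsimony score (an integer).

site 0, node BJ: B={A} ∪ J={C} → {A,C} (+1)
site 0, node BDJ: BJ={A,C} ∩ D={A} → {A} (+0)
site 0, node BDJU: BDJ={A} ∩ U={A} → {A} (+0)
site 1, node BJ: B={G} ∩ J={G} → {G} (+0)
site 1, node BDJ: BJ={G} ∪ D={C} → {C,G} (+1)
site 1, node BDJU: BDJ={C,G} ∩ U={C} → {C} (+0)
site 2, node BJ: B={G} ∩ J={G} → {G} (+0)
site 2, node BDJ: BJ={G} ∪ D={A} → {A,G} (+1)
site 2, node BDJU: BDJ={A,G} ∪ U={T} → {A,G,T} (+1)
site 3, node BJ: B={A} ∪ J={C} → {A,C} (+1)
site 3, node BDJ: BJ={A,C} ∪ D={G} → {A,C,G} (+1)
site 3, node BDJU: BDJ={A,C,G} ∪ U={T} → {A,C,G,T} (+1)
site 4, node BJ: B={G} ∪ J={A} → {A,G} (+1)
site 4, node BDJ: BJ={A,G} ∩ D={G} → {G} (+0)
site 4, node BDJU: BDJ={G} ∩ U={G} → {G} (+0)
per-site changes: [1, 1, 2, 3, 1]; total = 8

8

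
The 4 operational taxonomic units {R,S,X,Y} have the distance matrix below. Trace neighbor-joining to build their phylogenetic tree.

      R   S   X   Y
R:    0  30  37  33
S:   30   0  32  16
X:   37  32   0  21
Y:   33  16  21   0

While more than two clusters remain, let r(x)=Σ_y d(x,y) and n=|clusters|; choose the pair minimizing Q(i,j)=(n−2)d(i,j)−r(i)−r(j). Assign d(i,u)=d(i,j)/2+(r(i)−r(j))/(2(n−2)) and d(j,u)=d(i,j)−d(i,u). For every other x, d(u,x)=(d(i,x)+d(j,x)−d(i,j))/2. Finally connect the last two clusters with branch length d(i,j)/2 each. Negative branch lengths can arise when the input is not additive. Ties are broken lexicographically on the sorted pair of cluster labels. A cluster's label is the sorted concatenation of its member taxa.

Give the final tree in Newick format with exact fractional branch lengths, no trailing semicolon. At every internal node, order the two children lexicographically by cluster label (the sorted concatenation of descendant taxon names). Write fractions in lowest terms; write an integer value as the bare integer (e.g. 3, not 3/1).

1. join R+S (d=30, Q=-118) ⇒ RS; edges |R|=41/2, |S|=19/2
  updated: d(RS,X)=39/2, d(RS,Y)=19/2
2. join RS+X (d=39/2, Q=-50) ⇒ RSX; edges |RS|=4, |X|=31/2
  updated: d(RSX,Y)=11/2
3. join RSX+Y (d=11/2) ⇒ RSXY; edges |RSX|=11/4, |Y|=11/4
final tree: (((R:41/2,S:19/2):4,X:31/2):11/4,Y:11/4)
total length: 55

(((R:41/2,S:19/2):4,X:31/2):11/4,Y:11/4)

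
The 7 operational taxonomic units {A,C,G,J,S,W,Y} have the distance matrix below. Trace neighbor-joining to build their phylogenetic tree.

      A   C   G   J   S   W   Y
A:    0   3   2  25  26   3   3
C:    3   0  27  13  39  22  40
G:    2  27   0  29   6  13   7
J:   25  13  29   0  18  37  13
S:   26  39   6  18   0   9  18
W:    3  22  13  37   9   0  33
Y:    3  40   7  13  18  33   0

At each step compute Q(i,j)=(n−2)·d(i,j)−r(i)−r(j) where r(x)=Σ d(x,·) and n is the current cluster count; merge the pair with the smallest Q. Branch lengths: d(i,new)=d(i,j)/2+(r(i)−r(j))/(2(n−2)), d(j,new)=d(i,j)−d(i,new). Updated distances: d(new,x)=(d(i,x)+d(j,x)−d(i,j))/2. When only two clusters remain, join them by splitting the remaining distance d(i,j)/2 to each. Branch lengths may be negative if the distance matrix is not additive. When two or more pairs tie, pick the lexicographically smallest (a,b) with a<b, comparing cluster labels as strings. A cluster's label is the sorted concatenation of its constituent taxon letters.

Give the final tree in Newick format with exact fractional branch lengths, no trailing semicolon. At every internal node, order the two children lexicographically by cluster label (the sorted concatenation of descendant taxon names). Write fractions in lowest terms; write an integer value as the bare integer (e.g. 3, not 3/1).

(((A:-63/16,(C:37/5,J:28/5):183/16):23/16,(G:-7/12,(S:9/2,W:9/2):67/12):83/16):101/32,Y:101/32)

iteration 1: select C,J (d=13, Q=-214); attach at lengths (37/5, 28/5); label the merged cluster CJ
  updated: d(A,CJ)=15/2, d(CJ,G)=43/2, d(CJ,S)=22, d(CJ,W)=23, d(CJ,Y)=20
iteration 2: select S,W (d=9, Q=-126); attach at lengths (9/2, 9/2); label the merged cluster SW
  updated: d(A,SW)=10, d(CJ,SW)=18, d(G,SW)=5, d(SW,Y)=21
iteration 3: select G,SW (d=5, Q=-149/2); attach at lengths (-7/12, 67/12); label the merged cluster GSW
  updated: d(A,GSW)=7/2, d(CJ,GSW)=69/4, d(GSW,Y)=23/2
iteration 4: select A,CJ (d=15/2, Q=-175/4); attach at lengths (-63/16, 183/16); label the merged cluster ACJ
  updated: d(ACJ,GSW)=53/8, d(ACJ,Y)=31/4
iteration 5: select ACJ,GSW (d=53/8, Q=-207/8); attach at lengths (23/16, 83/16); label the merged cluster ACGJSW
  updated: d(ACGJSW,Y)=101/16
iteration 6: select ACGJSW,Y (d=101/16); attach at lengths (101/32, 101/32); label the merged cluster ACGJSWY
final tree: (((A:-63/16,(C:37/5,J:28/5):183/16):23/16,(G:-7/12,(S:9/2,W:9/2):67/12):83/16):101/32,Y:101/32)
total length: 759/16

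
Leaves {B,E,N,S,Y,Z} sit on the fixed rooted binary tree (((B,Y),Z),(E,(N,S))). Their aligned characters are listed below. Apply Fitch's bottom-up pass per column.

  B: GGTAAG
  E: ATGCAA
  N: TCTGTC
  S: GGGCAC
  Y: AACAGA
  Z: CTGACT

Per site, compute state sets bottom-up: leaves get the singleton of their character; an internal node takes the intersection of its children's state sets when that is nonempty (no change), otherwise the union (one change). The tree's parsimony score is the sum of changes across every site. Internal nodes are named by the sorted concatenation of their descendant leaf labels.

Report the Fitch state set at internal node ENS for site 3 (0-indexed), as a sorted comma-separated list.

C

[col 0] BY: children B:{G}, Y:{A} ∪→ {A,G}; cost 1
[col 0] BYZ: children BY:{A,G}, Z:{C} ∪→ {A,C,G}; cost 1
[col 0] NS: children N:{T}, S:{G} ∪→ {G,T}; cost 1
[col 0] ENS: children E:{A}, NS:{G,T} ∪→ {A,G,T}; cost 1
[col 0] BENSYZ: children BYZ:{A,C,G}, ENS:{A,G,T} ∩→ {A,G}; cost 0
[col 1] BY: children B:{G}, Y:{A} ∪→ {A,G}; cost 1
[col 1] BYZ: children BY:{A,G}, Z:{T} ∪→ {A,G,T}; cost 1
[col 1] NS: children N:{C}, S:{G} ∪→ {C,G}; cost 1
[col 1] ENS: children E:{T}, NS:{C,G} ∪→ {C,G,T}; cost 1
[col 1] BENSYZ: children BYZ:{A,G,T}, ENS:{C,G,T} ∩→ {G,T}; cost 0
[col 2] BY: children B:{T}, Y:{C} ∪→ {C,T}; cost 1
[col 2] BYZ: children BY:{C,T}, Z:{G} ∪→ {C,G,T}; cost 1
[col 2] NS: children N:{T}, S:{G} ∪→ {G,T}; cost 1
[col 2] ENS: children E:{G}, NS:{G,T} ∩→ {G}; cost 0
[col 2] BENSYZ: children BYZ:{C,G,T}, ENS:{G} ∩→ {G}; cost 0
[col 3] BY: children B:{A}, Y:{A} ∩→ {A}; cost 0
[col 3] BYZ: children BY:{A}, Z:{A} ∩→ {A}; cost 0
[col 3] NS: children N:{G}, S:{C} ∪→ {C,G}; cost 1
[col 3] ENS: children E:{C}, NS:{C,G} ∩→ {C}; cost 0
[col 3] BENSYZ: children BYZ:{A}, ENS:{C} ∪→ {A,C}; cost 1
[col 4] BY: children B:{A}, Y:{G} ∪→ {A,G}; cost 1
[col 4] BYZ: children BY:{A,G}, Z:{C} ∪→ {A,C,G}; cost 1
[col 4] NS: children N:{T}, S:{A} ∪→ {A,T}; cost 1
[col 4] ENS: children E:{A}, NS:{A,T} ∩→ {A}; cost 0
[col 4] BENSYZ: children BYZ:{A,C,G}, ENS:{A} ∩→ {A}; cost 0
[col 5] BY: children B:{G}, Y:{A} ∪→ {A,G}; cost 1
[col 5] BYZ: children BY:{A,G}, Z:{T} ∪→ {A,G,T}; cost 1
[col 5] NS: children N:{C}, S:{C} ∩→ {C}; cost 0
[col 5] ENS: children E:{A}, NS:{C} ∪→ {A,C}; cost 1
[col 5] BENSYZ: children BYZ:{A,G,T}, ENS:{A,C} ∩→ {A}; cost 0
per-site changes: [4, 4, 3, 2, 3, 3]; total = 19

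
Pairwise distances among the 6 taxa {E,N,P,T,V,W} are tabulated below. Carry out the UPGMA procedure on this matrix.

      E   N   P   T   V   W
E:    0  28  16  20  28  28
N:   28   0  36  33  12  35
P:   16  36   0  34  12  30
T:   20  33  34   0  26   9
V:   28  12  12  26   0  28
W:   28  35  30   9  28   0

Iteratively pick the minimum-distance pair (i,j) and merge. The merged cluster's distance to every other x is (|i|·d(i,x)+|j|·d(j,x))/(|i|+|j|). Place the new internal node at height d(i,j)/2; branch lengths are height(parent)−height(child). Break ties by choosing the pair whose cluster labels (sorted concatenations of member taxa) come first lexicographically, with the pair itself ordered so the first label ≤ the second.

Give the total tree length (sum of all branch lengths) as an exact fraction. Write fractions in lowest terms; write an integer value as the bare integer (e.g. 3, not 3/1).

1. join T+W (d=9) ⇒ TW; edges |T|=9/2, |W|=9/2
  updated: d(E,TW)=24, d(N,TW)=34, d(P,TW)=32, d(TW,V)=27
2. join N+V (d=12) ⇒ NV; edges |N|=6, |V|=6
  updated: d(E,NV)=28, d(NV,P)=24, d(NV,TW)=61/2
3. join E+P (d=16) ⇒ EP; edges |E|=8, |P|=8
  updated: d(EP,NV)=26, d(EP,TW)=28
4. join EP+NV (d=26) ⇒ ENPV; edges |EP|=5, |NV|=7
  updated: d(ENPV,TW)=117/4
5. join ENPV+TW (d=117/4) ⇒ ENPTVW; edges |ENPV|=13/8, |TW|=81/8
final tree: (((E:8,P:8):5,(N:6,V:6):7):13/8,(T:9/2,W:9/2):81/8)
total length: 243/4

243/4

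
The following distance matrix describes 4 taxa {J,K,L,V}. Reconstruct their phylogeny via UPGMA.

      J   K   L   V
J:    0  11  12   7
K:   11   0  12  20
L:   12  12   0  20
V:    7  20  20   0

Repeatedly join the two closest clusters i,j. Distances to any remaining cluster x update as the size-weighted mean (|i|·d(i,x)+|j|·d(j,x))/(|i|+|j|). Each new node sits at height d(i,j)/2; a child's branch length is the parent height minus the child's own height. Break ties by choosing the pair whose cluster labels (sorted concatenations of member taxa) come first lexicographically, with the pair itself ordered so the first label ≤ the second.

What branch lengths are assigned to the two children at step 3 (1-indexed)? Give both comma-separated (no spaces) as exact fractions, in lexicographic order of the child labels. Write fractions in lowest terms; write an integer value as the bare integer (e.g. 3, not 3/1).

35/8,15/8

iteration 1: select J,V (d=7); attach at lengths (7/2, 7/2); label the merged cluster JV
  updated: d(JV,K)=31/2, d(JV,L)=16
iteration 2: select K,L (d=12); attach at lengths (6, 6); label the merged cluster KL
  updated: d(JV,KL)=63/4
iteration 3: select JV,KL (d=63/4); attach at lengths (35/8, 15/8); label the merged cluster JKLV
final tree: ((J:7/2,V:7/2):35/8,(K:6,L:6):15/8)
total length: 101/4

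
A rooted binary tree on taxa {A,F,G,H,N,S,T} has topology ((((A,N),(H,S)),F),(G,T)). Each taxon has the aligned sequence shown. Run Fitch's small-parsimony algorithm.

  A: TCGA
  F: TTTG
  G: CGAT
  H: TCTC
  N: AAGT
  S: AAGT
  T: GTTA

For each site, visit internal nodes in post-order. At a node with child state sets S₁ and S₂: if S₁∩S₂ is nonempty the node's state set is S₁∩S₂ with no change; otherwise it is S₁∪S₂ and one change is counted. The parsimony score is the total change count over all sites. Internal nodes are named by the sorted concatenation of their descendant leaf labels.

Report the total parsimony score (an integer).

15

site 0, node AN: A={T} ∪ N={A} → {A,T} (+1)
site 0, node HS: H={T} ∪ S={A} → {A,T} (+1)
site 0, node AHNS: AN={A,T} ∩ HS={A,T} → {A,T} (+0)
site 0, node AFHNS: AHNS={A,T} ∩ F={T} → {T} (+0)
site 0, node GT: G={C} ∪ T={G} → {C,G} (+1)
site 0, node AFGHNST: AFHNS={T} ∪ GT={C,G} → {C,G,T} (+1)
site 1, node AN: A={C} ∪ N={A} → {A,C} (+1)
site 1, node HS: H={C} ∪ S={A} → {A,C} (+1)
site 1, node AHNS: AN={A,C} ∩ HS={A,C} → {A,C} (+0)
site 1, node AFHNS: AHNS={A,C} ∪ F={T} → {A,C,T} (+1)
site 1, node GT: G={G} ∪ T={T} → {G,T} (+1)
site 1, node AFGHNST: AFHNS={A,C,T} ∩ GT={G,T} → {T} (+0)
site 2, node AN: A={G} ∩ N={G} → {G} (+0)
site 2, node HS: H={T} ∪ S={G} → {G,T} (+1)
site 2, node AHNS: AN={G} ∩ HS={G,T} → {G} (+0)
site 2, node AFHNS: AHNS={G} ∪ F={T} → {G,T} (+1)
site 2, node GT: G={A} ∪ T={T} → {A,T} (+1)
site 2, node AFGHNST: AFHNS={G,T} ∩ GT={A,T} → {T} (+0)
site 3, node AN: A={A} ∪ N={T} → {A,T} (+1)
site 3, node HS: H={C} ∪ S={T} → {C,T} (+1)
site 3, node AHNS: AN={A,T} ∩ HS={C,T} → {T} (+0)
site 3, node AFHNS: AHNS={T} ∪ F={G} → {G,T} (+1)
site 3, node GT: G={T} ∪ T={A} → {A,T} (+1)
site 3, node AFGHNST: AFHNS={G,T} ∩ GT={A,T} → {T} (+0)
per-site changes: [4, 4, 3, 4]; total = 15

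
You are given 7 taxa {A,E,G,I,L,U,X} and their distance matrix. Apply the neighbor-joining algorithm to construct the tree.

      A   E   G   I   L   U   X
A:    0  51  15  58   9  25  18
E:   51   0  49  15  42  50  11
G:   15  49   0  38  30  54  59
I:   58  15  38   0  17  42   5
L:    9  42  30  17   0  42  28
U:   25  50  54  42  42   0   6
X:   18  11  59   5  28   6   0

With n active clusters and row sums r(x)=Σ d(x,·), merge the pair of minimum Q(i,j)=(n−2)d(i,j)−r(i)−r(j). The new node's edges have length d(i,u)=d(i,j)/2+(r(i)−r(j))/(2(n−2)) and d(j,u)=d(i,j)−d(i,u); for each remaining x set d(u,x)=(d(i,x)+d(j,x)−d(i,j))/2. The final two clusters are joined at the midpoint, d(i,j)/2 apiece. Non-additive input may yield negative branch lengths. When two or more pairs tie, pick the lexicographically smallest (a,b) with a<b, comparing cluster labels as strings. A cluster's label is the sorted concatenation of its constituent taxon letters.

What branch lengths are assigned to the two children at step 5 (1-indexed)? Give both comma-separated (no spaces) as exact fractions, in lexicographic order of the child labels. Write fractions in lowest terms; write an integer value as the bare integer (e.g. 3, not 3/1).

57/8,101/8

step 1: merge (A,G) at d=15, Q=-346; branch lengths A→3/5, G→72/5; new cluster AG
  updated: d(AG,E)=85/2, d(AG,I)=81/2, d(AG,L)=12, d(AG,U)=32, d(AG,X)=31
step 2: merge (AG,L) at d=12, Q=-251; branch lengths AG→65/8, L→31/8; new cluster AGL
  updated: d(AGL,E)=145/4, d(AGL,I)=91/4, d(AGL,U)=31, d(AGL,X)=47/2
step 3: merge (U,X) at d=6, Q=-313/2; branch lengths U→203/12, X→-131/12; new cluster UX
  updated: d(AGL,UX)=97/4, d(E,UX)=55/2, d(I,UX)=41/2
step 4: merge (AGL,UX) at d=97/4, Q=-107; branch lengths AGL→119/8, UX→75/8; new cluster AGLUX
  updated: d(AGLUX,E)=79/4, d(AGLUX,I)=19/2
step 5: merge (AGLUX,E) at d=79/4, Q=-177/4; branch lengths AGLUX→57/8, E→101/8; new cluster AEGLUX
  updated: d(AEGLUX,I)=19/8
step 6: merge (AEGLUX,I) at d=19/8; branch lengths AEGLUX→19/16, I→19/16; new cluster AEGILUX
final tree: (((((A:3/5,G:72/5):65/8,L:31/8):119/8,(U:203/12,X:-131/12):75/8):57/8,E:101/8):19/16,I:19/16)
total length: 635/8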